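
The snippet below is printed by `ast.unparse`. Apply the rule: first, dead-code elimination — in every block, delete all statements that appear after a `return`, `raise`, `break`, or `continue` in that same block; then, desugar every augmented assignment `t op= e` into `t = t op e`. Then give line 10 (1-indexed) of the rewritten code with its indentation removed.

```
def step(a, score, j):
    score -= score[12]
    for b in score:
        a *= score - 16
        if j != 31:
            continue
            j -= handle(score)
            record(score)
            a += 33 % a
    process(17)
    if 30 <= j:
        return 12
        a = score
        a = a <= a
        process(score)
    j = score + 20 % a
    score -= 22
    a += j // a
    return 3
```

Transformed code:
def step(a, score, j):
    score = score - score[12]
    for b in score:
        a = a * (score - 16)
        if j != 31:
            continue
    process(17)
    if 30 <= j:
        return 12
    j = score + 20 % a
    score = score - 22
    a = a + j // a
    return 3

j = score + 20 % a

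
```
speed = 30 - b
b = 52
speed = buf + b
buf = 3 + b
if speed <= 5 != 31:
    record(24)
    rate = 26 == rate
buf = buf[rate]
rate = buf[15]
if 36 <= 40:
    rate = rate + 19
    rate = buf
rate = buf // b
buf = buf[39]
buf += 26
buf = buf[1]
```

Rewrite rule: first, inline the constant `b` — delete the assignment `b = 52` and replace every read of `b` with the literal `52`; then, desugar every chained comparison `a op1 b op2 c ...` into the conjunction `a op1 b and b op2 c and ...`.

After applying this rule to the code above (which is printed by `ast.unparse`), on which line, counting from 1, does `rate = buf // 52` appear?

12

Transformed code:
speed = 30 - 52
speed = buf + 52
buf = 3 + 52
if speed <= 5 and 5 != 31:
    record(24)
    rate = 26 == rate
buf = buf[rate]
rate = buf[15]
if 36 <= 40:
    rate = rate + 19
    rate = buf
rate = buf // 52
buf = buf[39]
buf += 26
buf = buf[1]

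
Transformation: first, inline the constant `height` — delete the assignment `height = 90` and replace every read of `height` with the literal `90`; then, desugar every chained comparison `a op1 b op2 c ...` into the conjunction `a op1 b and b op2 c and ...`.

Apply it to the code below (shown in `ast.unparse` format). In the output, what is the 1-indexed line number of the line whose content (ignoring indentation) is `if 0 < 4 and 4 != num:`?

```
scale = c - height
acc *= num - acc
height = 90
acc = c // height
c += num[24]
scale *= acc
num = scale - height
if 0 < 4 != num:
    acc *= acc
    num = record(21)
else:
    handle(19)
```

7

Transformed code:
scale = c - 90
acc *= num - acc
acc = c // 90
c += num[24]
scale *= acc
num = scale - 90
if 0 < 4 and 4 != num:
    acc *= acc
    num = record(21)
else:
    handle(19)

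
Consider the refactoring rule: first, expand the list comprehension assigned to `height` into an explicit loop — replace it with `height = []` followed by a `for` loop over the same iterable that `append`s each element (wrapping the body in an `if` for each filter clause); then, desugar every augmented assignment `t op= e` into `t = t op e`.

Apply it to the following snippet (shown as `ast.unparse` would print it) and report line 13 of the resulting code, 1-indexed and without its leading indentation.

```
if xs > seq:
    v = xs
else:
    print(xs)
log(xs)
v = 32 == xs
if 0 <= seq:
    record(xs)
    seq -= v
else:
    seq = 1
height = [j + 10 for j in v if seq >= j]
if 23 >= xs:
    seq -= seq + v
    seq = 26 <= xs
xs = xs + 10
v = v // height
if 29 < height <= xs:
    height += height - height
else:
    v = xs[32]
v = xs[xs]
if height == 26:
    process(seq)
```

Transformed code:
if xs > seq:
    v = xs
else:
    print(xs)
log(xs)
v = 32 == xs
if 0 <= seq:
    record(xs)
    seq = seq - v
else:
    seq = 1
height = []
for j in v:
    if seq >= j:
        height.append(j + 10)
if 23 >= xs:
    seq = seq - (seq + v)
    seq = 26 <= xs
xs = xs + 10
v = v // height
if 29 < height <= xs:
    height = height + (height - height)
else:
    v = xs[32]
v = xs[xs]
if height == 26:
    process(seq)

for j in v:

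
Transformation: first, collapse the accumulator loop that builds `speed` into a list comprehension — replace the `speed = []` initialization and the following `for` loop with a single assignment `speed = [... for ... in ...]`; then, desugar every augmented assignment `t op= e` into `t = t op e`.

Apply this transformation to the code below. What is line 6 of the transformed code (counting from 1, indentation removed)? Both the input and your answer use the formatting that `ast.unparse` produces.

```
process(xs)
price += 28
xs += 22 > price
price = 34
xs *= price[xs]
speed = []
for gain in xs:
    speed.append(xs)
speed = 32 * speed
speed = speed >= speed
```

Transformed code:
process(xs)
price = price + 28
xs = xs + (22 > price)
price = 34
xs = xs * price[xs]
speed = [xs for gain in xs]
speed = 32 * speed
speed = speed >= speed

speed = [xs for gain in xs]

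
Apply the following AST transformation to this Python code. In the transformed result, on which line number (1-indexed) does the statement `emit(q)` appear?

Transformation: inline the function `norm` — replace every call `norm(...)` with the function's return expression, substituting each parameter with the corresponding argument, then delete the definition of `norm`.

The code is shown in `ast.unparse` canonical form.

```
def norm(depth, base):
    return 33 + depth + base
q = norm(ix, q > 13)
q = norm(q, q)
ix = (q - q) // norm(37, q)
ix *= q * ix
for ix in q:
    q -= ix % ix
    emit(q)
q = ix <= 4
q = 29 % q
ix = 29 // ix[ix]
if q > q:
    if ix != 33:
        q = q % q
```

7

Transformed code:
q = 33 + ix + (q > 13)
q = 33 + q + q
ix = (q - q) // (33 + 37 + q)
ix *= q * ix
for ix in q:
    q -= ix % ix
    emit(q)
q = ix <= 4
q = 29 % q
ix = 29 // ix[ix]
if q > q:
    if ix != 33:
        q = q % q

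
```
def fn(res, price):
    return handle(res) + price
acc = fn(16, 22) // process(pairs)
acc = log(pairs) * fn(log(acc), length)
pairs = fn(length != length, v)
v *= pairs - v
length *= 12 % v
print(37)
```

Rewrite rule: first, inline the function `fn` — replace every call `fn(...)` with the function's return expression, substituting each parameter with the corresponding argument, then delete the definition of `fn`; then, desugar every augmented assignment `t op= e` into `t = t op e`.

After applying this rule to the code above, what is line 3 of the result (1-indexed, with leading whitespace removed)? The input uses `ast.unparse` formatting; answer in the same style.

Transformed code:
acc = (handle(16) + 22) // process(pairs)
acc = log(pairs) * (handle(log(acc)) + length)
pairs = handle(length != length) + v
v = v * (pairs - v)
length = length * (12 % v)
print(37)

pairs = handle(length != length) + v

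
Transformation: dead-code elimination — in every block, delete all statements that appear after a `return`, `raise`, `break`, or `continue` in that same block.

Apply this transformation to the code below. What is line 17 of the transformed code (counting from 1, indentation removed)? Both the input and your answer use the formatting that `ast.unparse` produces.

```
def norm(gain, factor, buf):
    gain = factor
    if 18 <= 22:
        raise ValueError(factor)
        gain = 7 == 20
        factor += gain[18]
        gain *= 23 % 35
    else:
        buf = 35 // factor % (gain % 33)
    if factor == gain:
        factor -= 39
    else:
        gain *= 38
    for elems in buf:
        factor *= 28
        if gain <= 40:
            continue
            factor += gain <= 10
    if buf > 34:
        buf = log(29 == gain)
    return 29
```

return 29

Transformed code:
def norm(gain, factor, buf):
    gain = factor
    if 18 <= 22:
        raise ValueError(factor)
    else:
        buf = 35 // factor % (gain % 33)
    if factor == gain:
        factor -= 39
    else:
        gain *= 38
    for elems in buf:
        factor *= 28
        if gain <= 40:
            continue
    if buf > 34:
        buf = log(29 == gain)
    return 29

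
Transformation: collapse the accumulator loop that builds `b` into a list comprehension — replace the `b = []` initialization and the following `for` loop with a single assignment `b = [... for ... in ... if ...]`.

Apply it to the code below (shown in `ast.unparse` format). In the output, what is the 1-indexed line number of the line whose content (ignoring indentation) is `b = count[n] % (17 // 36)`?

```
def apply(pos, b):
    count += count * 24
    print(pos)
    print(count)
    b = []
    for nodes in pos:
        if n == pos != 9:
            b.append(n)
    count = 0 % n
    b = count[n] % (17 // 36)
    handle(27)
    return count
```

7

Transformed code:
def apply(pos, b):
    count += count * 24
    print(pos)
    print(count)
    b = [n for nodes in pos if n == pos != 9]
    count = 0 % n
    b = count[n] % (17 // 36)
    handle(27)
    return count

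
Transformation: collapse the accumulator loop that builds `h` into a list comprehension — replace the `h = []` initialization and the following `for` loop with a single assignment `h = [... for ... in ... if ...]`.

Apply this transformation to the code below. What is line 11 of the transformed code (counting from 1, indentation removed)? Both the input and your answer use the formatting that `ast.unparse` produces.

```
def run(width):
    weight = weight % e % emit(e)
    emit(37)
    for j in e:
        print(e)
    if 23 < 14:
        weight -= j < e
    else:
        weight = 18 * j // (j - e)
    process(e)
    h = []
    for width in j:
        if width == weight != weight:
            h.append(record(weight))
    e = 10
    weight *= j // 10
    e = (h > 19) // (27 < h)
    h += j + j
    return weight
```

Transformed code:
def run(width):
    weight = weight % e % emit(e)
    emit(37)
    for j in e:
        print(e)
    if 23 < 14:
        weight -= j < e
    else:
        weight = 18 * j // (j - e)
    process(e)
    h = [record(weight) for width in j if width == weight != weight]
    e = 10
    weight *= j // 10
    e = (h > 19) // (27 < h)
    h += j + j
    return weight

h = [record(weight) for width in j if width == weight != weight]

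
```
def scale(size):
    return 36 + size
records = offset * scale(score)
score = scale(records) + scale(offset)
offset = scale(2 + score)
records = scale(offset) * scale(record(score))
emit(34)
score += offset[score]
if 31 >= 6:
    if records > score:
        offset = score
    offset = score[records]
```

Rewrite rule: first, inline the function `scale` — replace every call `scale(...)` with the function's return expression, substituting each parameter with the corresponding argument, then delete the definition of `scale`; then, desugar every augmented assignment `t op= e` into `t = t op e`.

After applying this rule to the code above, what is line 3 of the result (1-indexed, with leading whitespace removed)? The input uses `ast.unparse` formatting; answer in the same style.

Transformed code:
records = offset * (36 + score)
score = 36 + records + (36 + offset)
offset = 36 + (2 + score)
records = (36 + offset) * (36 + record(score))
emit(34)
score = score + offset[score]
if 31 >= 6:
    if records > score:
        offset = score
    offset = score[records]

offset = 36 + (2 + score)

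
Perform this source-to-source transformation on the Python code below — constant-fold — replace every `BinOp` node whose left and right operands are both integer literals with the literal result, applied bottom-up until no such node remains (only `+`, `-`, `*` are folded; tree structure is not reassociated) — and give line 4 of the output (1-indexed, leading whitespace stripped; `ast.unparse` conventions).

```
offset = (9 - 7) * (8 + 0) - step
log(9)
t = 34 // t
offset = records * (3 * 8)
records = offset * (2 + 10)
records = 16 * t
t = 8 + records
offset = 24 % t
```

Transformed code:
offset = 16 - step
log(9)
t = 34 // t
offset = records * 24
records = offset * 12
records = 16 * t
t = 8 + records
offset = 24 % t

offset = records * 24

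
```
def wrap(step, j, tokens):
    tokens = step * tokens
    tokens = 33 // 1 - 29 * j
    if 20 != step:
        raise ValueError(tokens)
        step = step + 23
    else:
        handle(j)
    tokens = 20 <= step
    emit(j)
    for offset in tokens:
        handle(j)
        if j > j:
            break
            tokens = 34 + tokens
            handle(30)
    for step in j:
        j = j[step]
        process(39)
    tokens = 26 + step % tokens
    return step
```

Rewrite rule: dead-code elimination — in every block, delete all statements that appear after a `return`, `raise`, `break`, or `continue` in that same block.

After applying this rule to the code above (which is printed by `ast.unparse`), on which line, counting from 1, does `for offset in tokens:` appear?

Transformed code:
def wrap(step, j, tokens):
    tokens = step * tokens
    tokens = 33 // 1 - 29 * j
    if 20 != step:
        raise ValueError(tokens)
    else:
        handle(j)
    tokens = 20 <= step
    emit(j)
    for offset in tokens:
        handle(j)
        if j > j:
            break
    for step in j:
        j = j[step]
        process(39)
    tokens = 26 + step % tokens
    return step

10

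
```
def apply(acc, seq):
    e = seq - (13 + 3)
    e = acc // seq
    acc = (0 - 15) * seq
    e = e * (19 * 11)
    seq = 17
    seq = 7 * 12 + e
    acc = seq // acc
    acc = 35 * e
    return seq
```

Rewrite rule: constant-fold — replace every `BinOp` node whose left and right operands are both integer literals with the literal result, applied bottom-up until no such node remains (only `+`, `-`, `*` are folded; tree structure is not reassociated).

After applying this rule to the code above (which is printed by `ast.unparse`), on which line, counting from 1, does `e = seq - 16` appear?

Transformed code:
def apply(acc, seq):
    e = seq - 16
    e = acc // seq
    acc = -15 * seq
    e = e * 209
    seq = 17
    seq = 84 + e
    acc = seq // acc
    acc = 35 * e
    return seq

2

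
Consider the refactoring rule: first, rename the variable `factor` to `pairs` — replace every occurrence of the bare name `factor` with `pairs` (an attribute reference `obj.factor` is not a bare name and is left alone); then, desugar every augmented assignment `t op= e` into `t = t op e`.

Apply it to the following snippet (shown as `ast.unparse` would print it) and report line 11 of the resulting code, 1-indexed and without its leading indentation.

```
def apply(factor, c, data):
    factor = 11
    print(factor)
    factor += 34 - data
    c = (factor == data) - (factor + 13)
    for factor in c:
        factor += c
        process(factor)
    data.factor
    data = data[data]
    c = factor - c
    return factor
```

c = pairs - c

Transformed code:
def apply(pairs, c, data):
    pairs = 11
    print(pairs)
    pairs = pairs + (34 - data)
    c = (pairs == data) - (pairs + 13)
    for pairs in c:
        pairs = pairs + c
        process(pairs)
    data.factor
    data = data[data]
    c = pairs - c
    return pairs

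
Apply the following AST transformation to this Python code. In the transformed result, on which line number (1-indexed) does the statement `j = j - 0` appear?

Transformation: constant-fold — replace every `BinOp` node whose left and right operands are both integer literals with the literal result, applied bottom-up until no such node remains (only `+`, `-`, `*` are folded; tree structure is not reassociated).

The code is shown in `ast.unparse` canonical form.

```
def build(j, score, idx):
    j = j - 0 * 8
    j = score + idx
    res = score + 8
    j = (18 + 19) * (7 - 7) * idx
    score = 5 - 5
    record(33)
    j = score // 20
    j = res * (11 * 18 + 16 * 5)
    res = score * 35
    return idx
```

Transformed code:
def build(j, score, idx):
    j = j - 0
    j = score + idx
    res = score + 8
    j = 0 * idx
    score = 0
    record(33)
    j = score // 20
    j = res * 278
    res = score * 35
    return idx

2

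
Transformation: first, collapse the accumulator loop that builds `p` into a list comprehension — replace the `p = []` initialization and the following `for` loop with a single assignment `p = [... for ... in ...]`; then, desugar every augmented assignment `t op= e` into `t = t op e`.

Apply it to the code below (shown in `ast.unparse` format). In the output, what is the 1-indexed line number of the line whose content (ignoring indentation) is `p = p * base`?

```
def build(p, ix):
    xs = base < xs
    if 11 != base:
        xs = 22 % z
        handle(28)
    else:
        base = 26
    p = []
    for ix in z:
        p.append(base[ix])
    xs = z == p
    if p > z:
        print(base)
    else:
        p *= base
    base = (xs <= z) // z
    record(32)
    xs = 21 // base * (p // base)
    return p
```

Transformed code:
def build(p, ix):
    xs = base < xs
    if 11 != base:
        xs = 22 % z
        handle(28)
    else:
        base = 26
    p = [base[ix] for ix in z]
    xs = z == p
    if p > z:
        print(base)
    else:
        p = p * base
    base = (xs <= z) // z
    record(32)
    xs = 21 // base * (p // base)
    return p

13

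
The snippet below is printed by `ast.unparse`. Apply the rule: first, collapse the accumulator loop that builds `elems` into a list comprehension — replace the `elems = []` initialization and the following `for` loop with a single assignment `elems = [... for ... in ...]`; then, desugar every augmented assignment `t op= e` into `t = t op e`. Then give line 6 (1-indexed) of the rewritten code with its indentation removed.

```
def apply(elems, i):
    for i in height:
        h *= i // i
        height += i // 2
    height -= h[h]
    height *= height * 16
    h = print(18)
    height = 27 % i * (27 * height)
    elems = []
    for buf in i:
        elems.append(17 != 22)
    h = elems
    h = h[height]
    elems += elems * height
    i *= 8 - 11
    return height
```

Transformed code:
def apply(elems, i):
    for i in height:
        h = h * (i // i)
        height = height + i // 2
    height = height - h[h]
    height = height * (height * 16)
    h = print(18)
    height = 27 % i * (27 * height)
    elems = [17 != 22 for buf in i]
    h = elems
    h = h[height]
    elems = elems + elems * height
    i = i * (8 - 11)
    return height

height = height * (height * 16)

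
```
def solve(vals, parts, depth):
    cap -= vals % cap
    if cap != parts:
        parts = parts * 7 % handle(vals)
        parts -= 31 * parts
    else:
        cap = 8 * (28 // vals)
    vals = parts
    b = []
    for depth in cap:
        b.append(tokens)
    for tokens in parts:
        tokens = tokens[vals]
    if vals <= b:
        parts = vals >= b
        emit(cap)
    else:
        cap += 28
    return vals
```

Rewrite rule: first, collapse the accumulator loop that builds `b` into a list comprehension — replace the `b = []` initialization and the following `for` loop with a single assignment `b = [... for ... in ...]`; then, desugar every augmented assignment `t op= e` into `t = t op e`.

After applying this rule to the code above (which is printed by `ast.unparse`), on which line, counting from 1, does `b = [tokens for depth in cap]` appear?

Transformed code:
def solve(vals, parts, depth):
    cap = cap - vals % cap
    if cap != parts:
        parts = parts * 7 % handle(vals)
        parts = parts - 31 * parts
    else:
        cap = 8 * (28 // vals)
    vals = parts
    b = [tokens for depth in cap]
    for tokens in parts:
        tokens = tokens[vals]
    if vals <= b:
        parts = vals >= b
        emit(cap)
    else:
        cap = cap + 28
    return vals

9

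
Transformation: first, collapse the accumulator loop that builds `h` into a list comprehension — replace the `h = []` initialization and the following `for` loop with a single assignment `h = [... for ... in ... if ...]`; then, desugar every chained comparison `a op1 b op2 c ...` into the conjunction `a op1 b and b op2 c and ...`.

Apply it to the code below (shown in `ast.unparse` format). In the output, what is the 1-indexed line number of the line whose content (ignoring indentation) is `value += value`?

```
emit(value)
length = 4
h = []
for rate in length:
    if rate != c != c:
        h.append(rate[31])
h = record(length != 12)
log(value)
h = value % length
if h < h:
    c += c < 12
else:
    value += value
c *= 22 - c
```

10

Transformed code:
emit(value)
length = 4
h = [rate[31] for rate in length if rate != c and c != c]
h = record(length != 12)
log(value)
h = value % length
if h < h:
    c += c < 12
else:
    value += value
c *= 22 - c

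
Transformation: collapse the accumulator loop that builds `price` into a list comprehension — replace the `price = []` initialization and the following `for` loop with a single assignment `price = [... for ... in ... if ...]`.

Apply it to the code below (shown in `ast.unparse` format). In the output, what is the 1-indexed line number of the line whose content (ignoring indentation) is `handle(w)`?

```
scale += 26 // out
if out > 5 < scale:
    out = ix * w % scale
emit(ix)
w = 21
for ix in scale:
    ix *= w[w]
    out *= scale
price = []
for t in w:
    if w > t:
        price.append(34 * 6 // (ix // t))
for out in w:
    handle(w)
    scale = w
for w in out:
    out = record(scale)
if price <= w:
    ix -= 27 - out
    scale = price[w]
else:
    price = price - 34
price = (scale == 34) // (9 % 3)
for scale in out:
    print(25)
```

11

Transformed code:
scale += 26 // out
if out > 5 < scale:
    out = ix * w % scale
emit(ix)
w = 21
for ix in scale:
    ix *= w[w]
    out *= scale
price = [34 * 6 // (ix // t) for t in w if w > t]
for out in w:
    handle(w)
    scale = w
for w in out:
    out = record(scale)
if price <= w:
    ix -= 27 - out
    scale = price[w]
else:
    price = price - 34
price = (scale == 34) // (9 % 3)
for scale in out:
    print(25)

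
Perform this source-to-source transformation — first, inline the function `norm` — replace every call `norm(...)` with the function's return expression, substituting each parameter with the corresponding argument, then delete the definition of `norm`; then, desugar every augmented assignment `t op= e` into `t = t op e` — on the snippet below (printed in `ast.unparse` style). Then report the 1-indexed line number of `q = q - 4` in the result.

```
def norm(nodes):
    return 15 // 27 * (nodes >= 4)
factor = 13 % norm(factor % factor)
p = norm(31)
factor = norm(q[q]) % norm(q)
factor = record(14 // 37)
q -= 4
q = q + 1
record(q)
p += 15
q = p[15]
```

Transformed code:
factor = 13 % (15 // 27 * (factor % factor >= 4))
p = 15 // 27 * (31 >= 4)
factor = 15 // 27 * (q[q] >= 4) % (15 // 27 * (q >= 4))
factor = record(14 // 37)
q = q - 4
q = q + 1
record(q)
p = p + 15
q = p[15]

5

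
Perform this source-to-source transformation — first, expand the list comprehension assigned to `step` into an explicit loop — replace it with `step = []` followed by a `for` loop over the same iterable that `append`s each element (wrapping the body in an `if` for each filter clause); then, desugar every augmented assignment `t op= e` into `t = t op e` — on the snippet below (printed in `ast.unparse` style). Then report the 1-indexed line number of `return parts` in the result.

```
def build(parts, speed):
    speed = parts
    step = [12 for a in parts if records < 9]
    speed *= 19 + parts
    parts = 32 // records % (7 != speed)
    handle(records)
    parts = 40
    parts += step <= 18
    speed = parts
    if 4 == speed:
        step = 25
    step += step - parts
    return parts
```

Transformed code:
def build(parts, speed):
    speed = parts
    step = []
    for a in parts:
        if records < 9:
            step.append(12)
    speed = speed * (19 + parts)
    parts = 32 // records % (7 != speed)
    handle(records)
    parts = 40
    parts = parts + (step <= 18)
    speed = parts
    if 4 == speed:
        step = 25
    step = step + (step - parts)
    return parts

16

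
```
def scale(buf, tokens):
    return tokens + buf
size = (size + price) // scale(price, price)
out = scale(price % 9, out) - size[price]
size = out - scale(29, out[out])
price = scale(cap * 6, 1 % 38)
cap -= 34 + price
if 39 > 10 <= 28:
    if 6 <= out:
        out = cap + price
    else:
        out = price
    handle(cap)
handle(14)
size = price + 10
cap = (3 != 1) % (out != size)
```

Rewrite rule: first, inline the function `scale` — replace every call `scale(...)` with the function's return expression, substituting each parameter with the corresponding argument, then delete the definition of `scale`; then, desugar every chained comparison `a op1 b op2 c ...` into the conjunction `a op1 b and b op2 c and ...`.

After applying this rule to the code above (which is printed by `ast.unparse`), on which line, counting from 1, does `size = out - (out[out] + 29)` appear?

3

Transformed code:
size = (size + price) // (price + price)
out = out + price % 9 - size[price]
size = out - (out[out] + 29)
price = 1 % 38 + cap * 6
cap -= 34 + price
if 39 > 10 and 10 <= 28:
    if 6 <= out:
        out = cap + price
    else:
        out = price
    handle(cap)
handle(14)
size = price + 10
cap = (3 != 1) % (out != size)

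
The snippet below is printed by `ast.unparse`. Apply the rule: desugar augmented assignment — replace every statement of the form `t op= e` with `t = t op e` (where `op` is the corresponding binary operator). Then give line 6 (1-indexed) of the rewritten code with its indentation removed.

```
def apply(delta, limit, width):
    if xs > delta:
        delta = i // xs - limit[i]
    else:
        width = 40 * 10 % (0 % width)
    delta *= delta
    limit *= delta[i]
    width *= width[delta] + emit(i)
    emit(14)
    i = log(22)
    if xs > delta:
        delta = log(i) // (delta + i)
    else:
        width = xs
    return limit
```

Transformed code:
def apply(delta, limit, width):
    if xs > delta:
        delta = i // xs - limit[i]
    else:
        width = 40 * 10 % (0 % width)
    delta = delta * delta
    limit = limit * delta[i]
    width = width * (width[delta] + emit(i))
    emit(14)
    i = log(22)
    if xs > delta:
        delta = log(i) // (delta + i)
    else:
        width = xs
    return limit

delta = delta * delta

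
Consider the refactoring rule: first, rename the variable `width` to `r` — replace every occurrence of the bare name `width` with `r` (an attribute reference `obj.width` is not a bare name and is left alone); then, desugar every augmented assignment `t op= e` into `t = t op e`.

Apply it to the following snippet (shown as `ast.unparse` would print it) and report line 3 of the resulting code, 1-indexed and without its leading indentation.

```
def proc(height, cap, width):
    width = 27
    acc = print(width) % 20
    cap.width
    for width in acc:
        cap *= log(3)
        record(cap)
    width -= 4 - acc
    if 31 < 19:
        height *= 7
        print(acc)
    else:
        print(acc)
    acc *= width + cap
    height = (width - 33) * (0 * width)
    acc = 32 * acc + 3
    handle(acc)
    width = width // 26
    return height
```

Transformed code:
def proc(height, cap, r):
    r = 27
    acc = print(r) % 20
    cap.width
    for r in acc:
        cap = cap * log(3)
        record(cap)
    r = r - (4 - acc)
    if 31 < 19:
        height = height * 7
        print(acc)
    else:
        print(acc)
    acc = acc * (r + cap)
    height = (r - 33) * (0 * r)
    acc = 32 * acc + 3
    handle(acc)
    r = r // 26
    return height

acc = print(r) % 20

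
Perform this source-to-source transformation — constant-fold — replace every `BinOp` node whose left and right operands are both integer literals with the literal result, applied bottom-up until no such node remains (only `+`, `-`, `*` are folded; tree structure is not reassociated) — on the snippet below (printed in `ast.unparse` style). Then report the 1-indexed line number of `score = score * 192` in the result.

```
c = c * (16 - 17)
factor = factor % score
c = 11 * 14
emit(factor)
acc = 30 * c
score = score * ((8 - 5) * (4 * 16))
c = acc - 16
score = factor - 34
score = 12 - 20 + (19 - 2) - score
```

6

Transformed code:
c = c * -1
factor = factor % score
c = 154
emit(factor)
acc = 30 * c
score = score * 192
c = acc - 16
score = factor - 34
score = 9 - score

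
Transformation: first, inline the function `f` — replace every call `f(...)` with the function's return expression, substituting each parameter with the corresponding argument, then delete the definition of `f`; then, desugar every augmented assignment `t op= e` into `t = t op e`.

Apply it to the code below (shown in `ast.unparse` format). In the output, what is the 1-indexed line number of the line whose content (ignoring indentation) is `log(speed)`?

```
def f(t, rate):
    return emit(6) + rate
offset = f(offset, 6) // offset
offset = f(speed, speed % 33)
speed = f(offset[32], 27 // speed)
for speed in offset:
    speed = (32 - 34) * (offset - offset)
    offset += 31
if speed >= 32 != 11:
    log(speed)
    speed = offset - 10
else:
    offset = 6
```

Transformed code:
offset = (emit(6) + 6) // offset
offset = emit(6) + speed % 33
speed = emit(6) + 27 // speed
for speed in offset:
    speed = (32 - 34) * (offset - offset)
    offset = offset + 31
if speed >= 32 != 11:
    log(speed)
    speed = offset - 10
else:
    offset = 6

8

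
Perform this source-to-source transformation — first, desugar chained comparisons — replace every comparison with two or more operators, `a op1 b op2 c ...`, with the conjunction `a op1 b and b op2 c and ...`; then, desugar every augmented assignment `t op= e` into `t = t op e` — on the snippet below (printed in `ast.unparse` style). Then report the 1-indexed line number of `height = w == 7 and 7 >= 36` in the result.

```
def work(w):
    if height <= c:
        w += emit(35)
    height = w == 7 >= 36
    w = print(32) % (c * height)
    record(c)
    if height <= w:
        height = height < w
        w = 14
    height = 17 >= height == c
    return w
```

Transformed code:
def work(w):
    if height <= c:
        w = w + emit(35)
    height = w == 7 and 7 >= 36
    w = print(32) % (c * height)
    record(c)
    if height <= w:
        height = height < w
        w = 14
    height = 17 >= height and height == c
    return w

4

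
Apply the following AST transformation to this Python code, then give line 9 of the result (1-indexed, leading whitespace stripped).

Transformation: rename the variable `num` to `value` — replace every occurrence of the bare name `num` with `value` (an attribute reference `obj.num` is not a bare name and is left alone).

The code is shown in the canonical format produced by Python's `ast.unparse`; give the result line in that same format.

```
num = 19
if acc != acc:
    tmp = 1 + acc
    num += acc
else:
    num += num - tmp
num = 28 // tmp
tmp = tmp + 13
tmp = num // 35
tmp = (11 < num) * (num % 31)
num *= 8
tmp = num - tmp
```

tmp = value // 35

Transformed code:
value = 19
if acc != acc:
    tmp = 1 + acc
    value += acc
else:
    value += value - tmp
value = 28 // tmp
tmp = tmp + 13
tmp = value // 35
tmp = (11 < value) * (value % 31)
value *= 8
tmp = value - tmp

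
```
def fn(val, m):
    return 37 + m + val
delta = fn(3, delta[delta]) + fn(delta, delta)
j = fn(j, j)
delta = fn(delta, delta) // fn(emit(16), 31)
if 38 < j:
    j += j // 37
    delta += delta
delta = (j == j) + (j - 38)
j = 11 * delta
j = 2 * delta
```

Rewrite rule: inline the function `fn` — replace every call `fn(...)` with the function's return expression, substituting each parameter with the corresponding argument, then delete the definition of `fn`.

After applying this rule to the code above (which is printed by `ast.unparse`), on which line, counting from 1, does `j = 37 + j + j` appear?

Transformed code:
delta = 37 + delta[delta] + 3 + (37 + delta + delta)
j = 37 + j + j
delta = (37 + delta + delta) // (37 + 31 + emit(16))
if 38 < j:
    j += j // 37
    delta += delta
delta = (j == j) + (j - 38)
j = 11 * delta
j = 2 * delta

2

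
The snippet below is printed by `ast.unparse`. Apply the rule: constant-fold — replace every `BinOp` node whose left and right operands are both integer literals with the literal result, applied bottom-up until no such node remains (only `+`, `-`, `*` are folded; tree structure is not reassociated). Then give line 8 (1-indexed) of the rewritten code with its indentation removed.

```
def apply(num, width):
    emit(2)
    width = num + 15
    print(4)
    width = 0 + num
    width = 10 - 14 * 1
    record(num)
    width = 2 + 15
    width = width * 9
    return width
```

Transformed code:
def apply(num, width):
    emit(2)
    width = num + 15
    print(4)
    width = 0 + num
    width = -4
    record(num)
    width = 17
    width = width * 9
    return width

width = 17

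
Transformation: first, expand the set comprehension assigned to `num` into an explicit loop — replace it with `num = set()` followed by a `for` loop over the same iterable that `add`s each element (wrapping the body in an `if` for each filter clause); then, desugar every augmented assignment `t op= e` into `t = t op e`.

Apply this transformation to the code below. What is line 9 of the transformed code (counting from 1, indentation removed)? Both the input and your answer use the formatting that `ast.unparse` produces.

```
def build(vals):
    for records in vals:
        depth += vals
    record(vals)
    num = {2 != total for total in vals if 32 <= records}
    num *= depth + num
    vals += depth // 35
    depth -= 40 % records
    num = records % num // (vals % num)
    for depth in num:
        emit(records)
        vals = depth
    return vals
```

Transformed code:
def build(vals):
    for records in vals:
        depth = depth + vals
    record(vals)
    num = set()
    for total in vals:
        if 32 <= records:
            num.add(2 != total)
    num = num * (depth + num)
    vals = vals + depth // 35
    depth = depth - 40 % records
    num = records % num // (vals % num)
    for depth in num:
        emit(records)
        vals = depth
    return vals

num = num * (depth + num)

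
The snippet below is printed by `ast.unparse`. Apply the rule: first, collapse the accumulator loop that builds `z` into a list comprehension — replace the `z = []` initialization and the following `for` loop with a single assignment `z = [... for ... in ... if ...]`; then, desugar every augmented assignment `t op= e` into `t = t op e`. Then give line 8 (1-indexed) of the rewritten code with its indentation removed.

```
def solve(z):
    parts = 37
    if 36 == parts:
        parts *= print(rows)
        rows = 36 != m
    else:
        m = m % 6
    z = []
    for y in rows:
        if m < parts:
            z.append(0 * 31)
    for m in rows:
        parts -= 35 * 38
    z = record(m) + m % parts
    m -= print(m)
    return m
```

z = [0 * 31 for y in rows if m < parts]

Transformed code:
def solve(z):
    parts = 37
    if 36 == parts:
        parts = parts * print(rows)
        rows = 36 != m
    else:
        m = m % 6
    z = [0 * 31 for y in rows if m < parts]
    for m in rows:
        parts = parts - 35 * 38
    z = record(m) + m % parts
    m = m - print(m)
    return m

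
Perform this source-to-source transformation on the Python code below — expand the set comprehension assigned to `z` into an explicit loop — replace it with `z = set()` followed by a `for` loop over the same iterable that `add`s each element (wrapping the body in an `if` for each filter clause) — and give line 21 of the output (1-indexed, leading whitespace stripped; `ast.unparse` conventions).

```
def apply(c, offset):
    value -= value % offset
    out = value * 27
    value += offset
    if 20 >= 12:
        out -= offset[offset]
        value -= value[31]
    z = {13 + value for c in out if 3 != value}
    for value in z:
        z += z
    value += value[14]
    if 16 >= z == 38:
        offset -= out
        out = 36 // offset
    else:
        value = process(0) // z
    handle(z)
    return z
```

return z

Transformed code:
def apply(c, offset):
    value -= value % offset
    out = value * 27
    value += offset
    if 20 >= 12:
        out -= offset[offset]
        value -= value[31]
    z = set()
    for c in out:
        if 3 != value:
            z.add(13 + value)
    for value in z:
        z += z
    value += value[14]
    if 16 >= z == 38:
        offset -= out
        out = 36 // offset
    else:
        value = process(0) // z
    handle(z)
    return z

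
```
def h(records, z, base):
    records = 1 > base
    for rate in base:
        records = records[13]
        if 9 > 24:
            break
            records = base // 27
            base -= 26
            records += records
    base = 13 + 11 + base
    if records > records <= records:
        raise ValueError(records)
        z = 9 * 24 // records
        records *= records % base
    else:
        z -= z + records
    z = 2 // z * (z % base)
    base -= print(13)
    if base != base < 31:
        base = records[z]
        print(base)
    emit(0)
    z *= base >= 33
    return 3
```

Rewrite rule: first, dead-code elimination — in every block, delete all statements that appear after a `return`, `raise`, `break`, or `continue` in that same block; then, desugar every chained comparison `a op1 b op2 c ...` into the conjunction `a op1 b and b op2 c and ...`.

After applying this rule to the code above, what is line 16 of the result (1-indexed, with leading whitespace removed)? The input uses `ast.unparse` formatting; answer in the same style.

Transformed code:
def h(records, z, base):
    records = 1 > base
    for rate in base:
        records = records[13]
        if 9 > 24:
            break
    base = 13 + 11 + base
    if records > records and records <= records:
        raise ValueError(records)
    else:
        z -= z + records
    z = 2 // z * (z % base)
    base -= print(13)
    if base != base and base < 31:
        base = records[z]
        print(base)
    emit(0)
    z *= base >= 33
    return 3

print(base)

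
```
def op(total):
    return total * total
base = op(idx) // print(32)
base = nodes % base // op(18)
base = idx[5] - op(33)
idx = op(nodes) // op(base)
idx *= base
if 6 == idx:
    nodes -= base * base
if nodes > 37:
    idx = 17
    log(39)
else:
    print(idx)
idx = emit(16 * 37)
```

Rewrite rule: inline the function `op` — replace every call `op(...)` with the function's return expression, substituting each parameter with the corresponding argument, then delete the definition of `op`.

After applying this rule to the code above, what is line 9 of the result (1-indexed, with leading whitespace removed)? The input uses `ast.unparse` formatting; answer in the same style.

idx = 17

Transformed code:
base = idx * idx // print(32)
base = nodes % base // (18 * 18)
base = idx[5] - 33 * 33
idx = nodes * nodes // (base * base)
idx *= base
if 6 == idx:
    nodes -= base * base
if nodes > 37:
    idx = 17
    log(39)
else:
    print(idx)
idx = emit(16 * 37)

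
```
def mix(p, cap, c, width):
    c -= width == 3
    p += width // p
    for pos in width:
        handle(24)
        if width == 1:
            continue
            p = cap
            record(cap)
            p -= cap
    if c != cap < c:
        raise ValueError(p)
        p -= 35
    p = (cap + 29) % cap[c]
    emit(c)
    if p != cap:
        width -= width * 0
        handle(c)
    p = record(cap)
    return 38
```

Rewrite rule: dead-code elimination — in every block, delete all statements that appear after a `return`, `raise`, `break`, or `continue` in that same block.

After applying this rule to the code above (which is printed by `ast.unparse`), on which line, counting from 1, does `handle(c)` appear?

14

Transformed code:
def mix(p, cap, c, width):
    c -= width == 3
    p += width // p
    for pos in width:
        handle(24)
        if width == 1:
            continue
    if c != cap < c:
        raise ValueError(p)
    p = (cap + 29) % cap[c]
    emit(c)
    if p != cap:
        width -= width * 0
        handle(c)
    p = record(cap)
    return 38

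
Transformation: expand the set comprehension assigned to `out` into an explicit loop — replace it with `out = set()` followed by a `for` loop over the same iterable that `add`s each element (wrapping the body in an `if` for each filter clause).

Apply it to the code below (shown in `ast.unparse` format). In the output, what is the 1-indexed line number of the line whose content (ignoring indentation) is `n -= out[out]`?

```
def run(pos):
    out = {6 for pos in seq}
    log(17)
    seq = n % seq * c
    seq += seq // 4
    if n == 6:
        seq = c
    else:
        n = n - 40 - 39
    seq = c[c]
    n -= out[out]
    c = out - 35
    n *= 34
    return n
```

13

Transformed code:
def run(pos):
    out = set()
    for pos in seq:
        out.add(6)
    log(17)
    seq = n % seq * c
    seq += seq // 4
    if n == 6:
        seq = c
    else:
        n = n - 40 - 39
    seq = c[c]
    n -= out[out]
    c = out - 35
    n *= 34
    return n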